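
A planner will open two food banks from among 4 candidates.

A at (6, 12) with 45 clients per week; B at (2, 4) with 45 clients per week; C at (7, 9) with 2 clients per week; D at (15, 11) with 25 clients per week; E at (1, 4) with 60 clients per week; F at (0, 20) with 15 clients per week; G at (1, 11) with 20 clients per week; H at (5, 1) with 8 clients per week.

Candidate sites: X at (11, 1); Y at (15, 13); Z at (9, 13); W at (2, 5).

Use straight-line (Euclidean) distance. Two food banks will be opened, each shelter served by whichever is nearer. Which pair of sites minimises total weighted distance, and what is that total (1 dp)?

Evaluate every pair (each demand assigned to the nearer of the two):
  {Z, W}: total = 771.9
  {Y, W}: total = 944.1
  {X, W}: total = 1163.4
  {X, Z}: total = 1746.6
  {Y, Z}: total = 1874.0
  {X, Y}: total = 2107.8
Best pair: {Z, W} with total 771.9.

{Z, W}, total 771.9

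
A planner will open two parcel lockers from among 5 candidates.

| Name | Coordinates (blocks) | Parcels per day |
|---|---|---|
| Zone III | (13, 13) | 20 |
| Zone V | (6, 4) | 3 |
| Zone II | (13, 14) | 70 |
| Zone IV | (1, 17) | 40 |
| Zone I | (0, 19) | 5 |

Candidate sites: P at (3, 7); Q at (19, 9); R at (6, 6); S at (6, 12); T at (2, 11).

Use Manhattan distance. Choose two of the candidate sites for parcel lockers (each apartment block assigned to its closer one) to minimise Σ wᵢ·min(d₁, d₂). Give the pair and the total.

{S, T}, total 1144

Evaluate every pair (each demand assigned to the nearer of the two):
  {S, T}: total = 1144
  {R, S}: total = 1261
  {P, S}: total = 1273
  {Q, S}: total = 1279
  {Q, T}: total = 1333
  {P, Q}: total = 1543
  {R, T}: total = 1576
  {P, T}: total = 1588
  {Q, R}: total = 1711
  {P, R}: total = 1891
Best pair: {S, T} with total 1144.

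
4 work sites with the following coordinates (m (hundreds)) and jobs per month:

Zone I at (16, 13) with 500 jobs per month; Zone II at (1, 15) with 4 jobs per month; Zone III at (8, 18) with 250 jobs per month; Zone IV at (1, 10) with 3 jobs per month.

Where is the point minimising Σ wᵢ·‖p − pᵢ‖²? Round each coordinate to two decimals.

(13.22, 14.65)

The minimiser of Σwᵢ‖p−pᵢ‖² is the weighted centroid p* = (Σwᵢpᵢ)/(Σwᵢ).
Σwᵢ = 757.
Σwᵢxᵢ = 500·16 + 4·1 + 250·8 + 3·1 = 10007.
Σwᵢyᵢ = 500·13 + 4·15 + 250·18 + 3·10 = 11090.
x* = 10007/757 = 13.22, y* = 11090/757 = 14.65.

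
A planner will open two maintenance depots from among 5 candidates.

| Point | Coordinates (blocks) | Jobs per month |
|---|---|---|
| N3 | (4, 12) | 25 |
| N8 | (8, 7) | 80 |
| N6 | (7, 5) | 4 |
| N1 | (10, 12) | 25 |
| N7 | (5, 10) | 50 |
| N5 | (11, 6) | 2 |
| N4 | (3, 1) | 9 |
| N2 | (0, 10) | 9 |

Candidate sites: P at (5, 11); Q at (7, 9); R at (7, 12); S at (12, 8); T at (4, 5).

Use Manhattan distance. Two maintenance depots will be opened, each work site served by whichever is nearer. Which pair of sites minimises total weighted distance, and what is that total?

Evaluate every pair (each demand assigned to the nearer of the two):
  {P, Q}: total = 682
  {Q, R}: total = 750
  {Q, T}: total = 833
  {P, S}: total = 850
  {P, T}: total = 857
  {P, R}: total = 865
  {Q, S}: total = 892
  {R, T}: total = 984
  {R, S}: total = 1000
  {S, T}: total = 1169
Best pair: {P, Q} with total 682.

{P, Q}, total 682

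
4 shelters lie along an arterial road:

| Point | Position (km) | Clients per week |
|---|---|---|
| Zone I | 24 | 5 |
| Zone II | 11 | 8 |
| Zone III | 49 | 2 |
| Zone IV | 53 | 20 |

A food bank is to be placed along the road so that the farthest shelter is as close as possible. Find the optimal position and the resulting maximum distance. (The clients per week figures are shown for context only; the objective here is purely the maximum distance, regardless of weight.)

The 1-center on a line is the midpoint of the two extreme points: leftmost at 11, rightmost at 53.
Optimal location = (11 + 53)/2 = 32; maximum distance = (53 − 11)/2 = 21.

location 32, max distance 21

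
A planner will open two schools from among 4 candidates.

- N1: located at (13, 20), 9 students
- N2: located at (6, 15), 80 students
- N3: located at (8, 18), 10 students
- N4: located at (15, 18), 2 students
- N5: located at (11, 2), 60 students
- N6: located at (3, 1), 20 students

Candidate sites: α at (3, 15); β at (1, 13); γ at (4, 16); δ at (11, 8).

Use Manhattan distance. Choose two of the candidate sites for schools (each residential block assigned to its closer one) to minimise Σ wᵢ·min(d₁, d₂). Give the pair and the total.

Evaluate every pair (each demand assigned to the nearer of the two):
  {γ, δ}: total = 1103
  {α, δ}: total = 1114
  {β, δ}: total = 1474
  {α, γ}: total = 1983
  {β, γ}: total = 1983
  {α, β}: total = 2025
Best pair: {γ, δ} with total 1103.

{γ, δ}, total 1103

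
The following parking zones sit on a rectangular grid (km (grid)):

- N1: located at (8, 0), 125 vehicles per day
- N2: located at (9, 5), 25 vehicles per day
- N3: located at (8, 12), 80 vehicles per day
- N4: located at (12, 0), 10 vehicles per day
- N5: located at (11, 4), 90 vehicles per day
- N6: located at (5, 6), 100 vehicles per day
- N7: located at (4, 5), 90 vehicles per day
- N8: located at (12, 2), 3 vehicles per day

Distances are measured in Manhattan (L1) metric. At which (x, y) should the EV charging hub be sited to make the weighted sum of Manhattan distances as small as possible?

(8, 5)

Manhattan distance separates: Σwᵢ(|x−xᵢ|+|y−yᵢ|) = Σwᵢ|x−xᵢ| + Σwᵢ|y−yᵢ|, so x and y are optimised independently as 1-D weighted medians.
Total weight W = 523; half = 261.5.
x-coordinate, sorted with cumulative weight:
  x=4 (N7, w=90) cum 90
  x=5 (N6, w=100) cum 190
  x=8 (N1, w=125) cum 315  ← median
  x=8 (N3, w=80) cum 395
  x=9 (N2, w=25) cum 420
  x=11 (N5, w=90) cum 510
  x=12 (N4, w=10) cum 520
  x=12 (N8, w=3) cum 523
⇒ x* = 8
y-coordinate, sorted with cumulative weight:
  y=0 (N1, w=125) cum 125
  y=0 (N4, w=10) cum 135
  y=2 (N8, w=3) cum 138
  y=4 (N5, w=90) cum 228
  y=5 (N2, w=25) cum 253
  y=5 (N7, w=90) cum 343  ← median
  y=6 (N6, w=100) cum 443
  y=12 (N3, w=80) cum 523
⇒ y* = 5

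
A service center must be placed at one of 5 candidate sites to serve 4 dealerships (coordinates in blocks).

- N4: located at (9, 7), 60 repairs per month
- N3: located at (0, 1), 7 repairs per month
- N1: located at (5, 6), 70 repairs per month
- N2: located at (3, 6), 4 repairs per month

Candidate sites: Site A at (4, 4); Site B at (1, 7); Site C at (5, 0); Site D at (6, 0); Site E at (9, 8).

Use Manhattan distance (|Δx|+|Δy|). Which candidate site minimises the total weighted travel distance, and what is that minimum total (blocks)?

Total weighted distance at each candidate:
  Site A (4, 4): total = 751
  Site B (1, 7): total = 891
  Site C (5, 0): total = 1154
  Site D (6, 0): total = 1175
  Site E (9, 8): total = 624
Minimum is at Site E with total 624 blocks.

Site E, total 624 blocks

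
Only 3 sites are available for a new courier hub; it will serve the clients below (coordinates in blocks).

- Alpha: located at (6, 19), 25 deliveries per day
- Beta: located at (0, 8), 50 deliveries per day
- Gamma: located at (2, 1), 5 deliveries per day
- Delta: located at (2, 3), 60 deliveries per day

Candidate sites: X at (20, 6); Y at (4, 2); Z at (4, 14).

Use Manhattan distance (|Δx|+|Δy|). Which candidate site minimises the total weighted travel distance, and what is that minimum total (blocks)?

Total weighted distance at each candidate:
  X (20, 6): total = 3150
  Y (4, 2): total = 1170
  Z (4, 14): total = 1530
Minimum is at Y with total 1170 blocks.

Y, total 1170 blocks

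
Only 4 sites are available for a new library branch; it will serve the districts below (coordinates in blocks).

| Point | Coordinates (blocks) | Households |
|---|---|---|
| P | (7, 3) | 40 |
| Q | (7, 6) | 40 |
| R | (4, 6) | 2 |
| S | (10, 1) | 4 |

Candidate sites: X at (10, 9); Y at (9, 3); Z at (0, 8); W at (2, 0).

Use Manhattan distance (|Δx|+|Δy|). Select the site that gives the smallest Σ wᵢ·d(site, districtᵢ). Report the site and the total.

Total weighted distance at each candidate:
  X (10, 9): total = 650
  Y (9, 3): total = 308
  Z (0, 8): total = 920
  W (2, 0): total = 812
Minimum is at Y with total 308 blocks.

Y, total 308 blocks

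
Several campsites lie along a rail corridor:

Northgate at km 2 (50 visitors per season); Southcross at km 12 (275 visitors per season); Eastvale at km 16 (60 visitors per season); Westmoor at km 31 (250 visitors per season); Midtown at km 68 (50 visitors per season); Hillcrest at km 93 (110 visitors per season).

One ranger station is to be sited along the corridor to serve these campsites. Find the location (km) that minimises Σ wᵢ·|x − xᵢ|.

x = 31

For a sum of weighted absolute distances on a line, the optimum is the weighted median (not the mean). Total weight W = 795; half-weight = 397.5.
Sort by position and accumulate weight:
  km 2 (Northgate, w=50) → cum 50
  km 12 (Southcross, w=275) → cum 325
  km 16 (Eastvale, w=60) → cum 385
  km 31 (Westmoor, w=250) → cum 635  ≥ 397.5 → median here
  km 68 (Midtown, w=50) → cum 685
  km 93 (Hillcrest, w=110) → cum 795
Optimal location: km 31.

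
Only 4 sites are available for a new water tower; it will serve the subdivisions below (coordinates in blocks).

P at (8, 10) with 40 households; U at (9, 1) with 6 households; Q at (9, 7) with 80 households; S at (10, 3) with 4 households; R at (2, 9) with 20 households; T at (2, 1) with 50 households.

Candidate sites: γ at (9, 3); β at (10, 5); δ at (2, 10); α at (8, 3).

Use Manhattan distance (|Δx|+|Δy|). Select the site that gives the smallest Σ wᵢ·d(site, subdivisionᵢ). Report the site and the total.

α, total 1346 blocks

Total weighted distance at each candidate:
  γ (9, 3): total = 1366
  β (10, 5): total = 1398
  δ (2, 10): total = 1666
  α (8, 3): total = 1346
Minimum is at α with total 1346 blocks.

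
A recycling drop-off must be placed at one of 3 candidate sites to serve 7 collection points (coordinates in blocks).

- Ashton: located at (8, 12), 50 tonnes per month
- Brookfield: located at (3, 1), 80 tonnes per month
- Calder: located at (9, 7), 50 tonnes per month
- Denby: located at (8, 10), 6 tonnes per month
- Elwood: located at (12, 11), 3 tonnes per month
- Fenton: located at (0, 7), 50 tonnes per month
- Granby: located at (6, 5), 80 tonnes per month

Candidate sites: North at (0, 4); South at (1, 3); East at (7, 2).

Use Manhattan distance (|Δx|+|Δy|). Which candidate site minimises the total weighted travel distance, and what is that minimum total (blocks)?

Total weighted distance at each candidate:
  North (0, 4): total = 2731
  South (1, 3): total = 2671
  East (7, 2): total = 2316
Minimum is at East with total 2316 blocks.

East, total 2316 blocks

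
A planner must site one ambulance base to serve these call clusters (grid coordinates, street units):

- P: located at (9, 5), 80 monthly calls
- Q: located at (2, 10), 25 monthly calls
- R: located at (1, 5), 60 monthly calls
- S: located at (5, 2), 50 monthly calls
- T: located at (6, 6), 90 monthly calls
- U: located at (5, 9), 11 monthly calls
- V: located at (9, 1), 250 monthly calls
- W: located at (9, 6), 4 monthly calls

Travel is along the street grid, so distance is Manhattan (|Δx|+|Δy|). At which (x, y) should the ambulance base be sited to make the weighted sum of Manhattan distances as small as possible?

(9, 2)

Manhattan distance separates: Σwᵢ(|x−xᵢ|+|y−yᵢ|) = Σwᵢ|x−xᵢ| + Σwᵢ|y−yᵢ|, so x and y are optimised independently as 1-D weighted medians.
Total weight W = 570; half = 285.
x-coordinate, sorted with cumulative weight:
  x=1 (R, w=60) cum 60
  x=2 (Q, w=25) cum 85
  x=5 (S, w=50) cum 135
  x=5 (U, w=11) cum 146
  x=6 (T, w=90) cum 236
  x=9 (P, w=80) cum 316  ← median
  x=9 (V, w=250) cum 566
  x=9 (W, w=4) cum 570
⇒ x* = 9
y-coordinate, sorted with cumulative weight:
  y=1 (V, w=250) cum 250
  y=2 (S, w=50) cum 300  ← median
  y=5 (P, w=80) cum 380
  y=5 (R, w=60) cum 440
  y=6 (T, w=90) cum 530
  y=6 (W, w=4) cum 534
  y=9 (U, w=11) cum 545
  y=10 (Q, w=25) cum 570
⇒ y* = 2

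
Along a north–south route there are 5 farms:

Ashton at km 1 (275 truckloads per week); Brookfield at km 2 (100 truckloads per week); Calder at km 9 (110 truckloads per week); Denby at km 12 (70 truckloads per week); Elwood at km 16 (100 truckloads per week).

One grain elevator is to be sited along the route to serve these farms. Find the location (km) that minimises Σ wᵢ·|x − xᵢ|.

For a sum of weighted absolute distances on a line, the optimum is the weighted median (not the mean). Total weight W = 655; half-weight = 327.5.
Sort by position and accumulate weight:
  km 1 (Ashton, w=275) → cum 275
  km 2 (Brookfield, w=100) → cum 375  ≥ 327.5 → median here
  km 9 (Calder, w=110) → cum 485
  km 12 (Denby, w=70) → cum 555
  km 16 (Elwood, w=100) → cum 655
Optimal location: km 2.

x = 2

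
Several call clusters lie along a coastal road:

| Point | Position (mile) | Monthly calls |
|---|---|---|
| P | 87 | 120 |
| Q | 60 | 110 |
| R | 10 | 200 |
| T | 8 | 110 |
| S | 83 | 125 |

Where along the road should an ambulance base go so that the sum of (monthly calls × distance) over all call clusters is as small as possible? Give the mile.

For a sum of weighted absolute distances on a line, the optimum is the weighted median (not the mean). Total weight W = 665; half-weight = 332.5.
Sort by position and accumulate weight:
  mile 8 (T, w=110) → cum 110
  mile 10 (R, w=200) → cum 310
  mile 60 (Q, w=110) → cum 420  ≥ 332.5 → median here
  mile 83 (S, w=125) → cum 545
  mile 87 (P, w=120) → cum 665
Optimal location: mile 60.

x = 60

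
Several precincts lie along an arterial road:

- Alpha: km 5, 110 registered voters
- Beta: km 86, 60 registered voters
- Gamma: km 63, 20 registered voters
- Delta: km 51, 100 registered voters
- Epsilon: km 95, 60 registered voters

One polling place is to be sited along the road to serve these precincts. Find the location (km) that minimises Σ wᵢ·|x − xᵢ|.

x = 51

For a sum of weighted absolute distances on a line, the optimum is the weighted median (not the mean). Total weight W = 350; half-weight = 175.
Sort by position and accumulate weight:
  km 5 (Alpha, w=110) → cum 110
  km 51 (Delta, w=100) → cum 210  ≥ 175 → median here
  km 63 (Gamma, w=20) → cum 230
  km 86 (Beta, w=60) → cum 290
  km 95 (Epsilon, w=60) → cum 350
Optimal location: km 51.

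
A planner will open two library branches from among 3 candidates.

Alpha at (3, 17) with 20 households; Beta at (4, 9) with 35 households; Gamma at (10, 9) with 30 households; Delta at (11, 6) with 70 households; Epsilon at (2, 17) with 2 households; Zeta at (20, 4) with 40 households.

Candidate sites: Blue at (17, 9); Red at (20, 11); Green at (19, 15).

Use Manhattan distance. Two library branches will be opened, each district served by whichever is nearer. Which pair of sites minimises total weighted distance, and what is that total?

{Blue, Green}, total 2013

Evaluate every pair (each demand assigned to the nearer of the two):
  {Blue, Green}: total = 2013
  {Blue, Red}: total = 2061
  {Red, Green}: total = 2648
Best pair: {Blue, Green} with total 2013.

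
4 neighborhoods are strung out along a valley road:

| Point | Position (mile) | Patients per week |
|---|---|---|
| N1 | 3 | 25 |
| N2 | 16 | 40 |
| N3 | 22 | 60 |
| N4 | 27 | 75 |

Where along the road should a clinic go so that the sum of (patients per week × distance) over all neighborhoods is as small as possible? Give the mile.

x = 22

For a sum of weighted absolute distances on a line, the optimum is the weighted median (not the mean). Total weight W = 200; half-weight = 100.
Sort by position and accumulate weight:
  mile 3 (N1, w=25) → cum 25
  mile 16 (N2, w=40) → cum 65
  mile 22 (N3, w=60) → cum 125  ≥ 100 → median here
  mile 27 (N4, w=75) → cum 200
Optimal location: mile 22.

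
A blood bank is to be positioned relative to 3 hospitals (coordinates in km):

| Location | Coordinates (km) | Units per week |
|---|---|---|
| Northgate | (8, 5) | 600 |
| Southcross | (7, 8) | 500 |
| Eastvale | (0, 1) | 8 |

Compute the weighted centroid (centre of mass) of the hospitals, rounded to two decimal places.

The minimiser of Σwᵢ‖p−pᵢ‖² is the weighted centroid p* = (Σwᵢpᵢ)/(Σwᵢ).
Σwᵢ = 1108.
Σwᵢxᵢ = 600·8 + 500·7 + 8·0 = 8300.
Σwᵢyᵢ = 600·5 + 500·8 + 8·1 = 7008.
x* = 8300/1108 = 7.49, y* = 7008/1108 = 6.32.

(7.49, 6.32)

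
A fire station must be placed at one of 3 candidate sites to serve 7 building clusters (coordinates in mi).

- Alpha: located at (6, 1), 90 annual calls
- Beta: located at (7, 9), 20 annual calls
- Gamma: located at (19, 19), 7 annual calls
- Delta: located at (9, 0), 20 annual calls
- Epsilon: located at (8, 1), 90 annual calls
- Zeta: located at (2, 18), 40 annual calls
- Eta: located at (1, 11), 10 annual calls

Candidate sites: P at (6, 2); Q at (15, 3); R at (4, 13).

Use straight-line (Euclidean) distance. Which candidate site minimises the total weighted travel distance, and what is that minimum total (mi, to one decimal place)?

Total weighted distance at each candidate:
  P (6, 2): total = 1417.2
  Q (15, 3): total = 2889.8
  R (4, 13): total = 2976.4
Minimum is at P with total 1417.2 mi.

P, total 1417.2 mi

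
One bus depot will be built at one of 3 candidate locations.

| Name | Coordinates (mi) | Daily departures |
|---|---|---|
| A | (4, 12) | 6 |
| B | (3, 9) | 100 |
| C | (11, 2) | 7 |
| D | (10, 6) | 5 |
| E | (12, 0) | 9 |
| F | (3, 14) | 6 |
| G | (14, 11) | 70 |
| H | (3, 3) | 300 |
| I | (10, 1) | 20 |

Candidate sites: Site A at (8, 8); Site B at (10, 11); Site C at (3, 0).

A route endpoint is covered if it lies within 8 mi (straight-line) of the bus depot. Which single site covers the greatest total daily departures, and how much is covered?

Coverage radius r = 8 mi; a point is covered iff (Δx)²+(Δy)² ≤ 8² = 64.
  Site A (8, 8): covers {A, B, C, D, F, G, H, I} → 514
  Site B (10, 11): covers {A, B, D, F, G} → 187
  Site C (3, 0): covers {H, I} → 320
Maximum coverage at Site A: 514 daily departures.

Site A, covering 514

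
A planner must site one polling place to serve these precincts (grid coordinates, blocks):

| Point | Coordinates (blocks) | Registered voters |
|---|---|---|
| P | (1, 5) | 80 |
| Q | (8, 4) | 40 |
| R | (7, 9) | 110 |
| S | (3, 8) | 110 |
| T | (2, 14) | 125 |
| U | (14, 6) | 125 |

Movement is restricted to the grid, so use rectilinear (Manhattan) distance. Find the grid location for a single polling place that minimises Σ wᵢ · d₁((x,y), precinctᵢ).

Manhattan distance separates: Σwᵢ(|x−xᵢ|+|y−yᵢ|) = Σwᵢ|x−xᵢ| + Σwᵢ|y−yᵢ|, so x and y are optimised independently as 1-D weighted medians.
Total weight W = 590; half = 295.
x-coordinate, sorted with cumulative weight:
  x=1 (P, w=80) cum 80
  x=2 (T, w=125) cum 205
  x=3 (S, w=110) cum 315  ← median
  x=7 (R, w=110) cum 425
  x=8 (Q, w=40) cum 465
  x=14 (U, w=125) cum 590
⇒ x* = 3
y-coordinate, sorted with cumulative weight:
  y=4 (Q, w=40) cum 40
  y=5 (P, w=80) cum 120
  y=6 (U, w=125) cum 245
  y=8 (S, w=110) cum 355  ← median
  y=9 (R, w=110) cum 465
  y=14 (T, w=125) cum 590
⇒ y* = 8

(3, 8)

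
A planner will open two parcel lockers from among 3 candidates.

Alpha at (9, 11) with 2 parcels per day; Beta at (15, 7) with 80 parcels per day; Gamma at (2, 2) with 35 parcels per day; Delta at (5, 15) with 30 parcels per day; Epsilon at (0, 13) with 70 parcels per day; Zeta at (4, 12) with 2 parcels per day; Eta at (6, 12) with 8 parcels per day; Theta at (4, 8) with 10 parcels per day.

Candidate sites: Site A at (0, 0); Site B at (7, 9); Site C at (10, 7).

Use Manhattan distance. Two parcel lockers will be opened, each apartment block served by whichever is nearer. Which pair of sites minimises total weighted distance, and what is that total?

Evaluate every pair (each demand assigned to the nearer of the two):
  {Site B, Site C}: total = 1922
  {Site A, Site C}: total = 2014
  {Site A, Site B}: total = 2042
Best pair: {Site B, Site C} with total 1922.

{Site B, Site C}, total 1922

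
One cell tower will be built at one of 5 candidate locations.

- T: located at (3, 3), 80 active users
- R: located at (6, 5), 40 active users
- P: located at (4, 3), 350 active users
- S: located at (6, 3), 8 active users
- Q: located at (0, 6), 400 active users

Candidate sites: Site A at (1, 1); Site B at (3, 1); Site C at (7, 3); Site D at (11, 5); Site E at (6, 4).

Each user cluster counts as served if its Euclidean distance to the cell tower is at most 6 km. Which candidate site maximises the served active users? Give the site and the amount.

Coverage radius r = 6 km; a point is covered iff (Δx)²+(Δy)² ≤ 6² = 36.
  Site A (1, 1): covers {T, P, S, Q} → 838
  Site B (3, 1): covers {T, R, P, S, Q} → 878
  Site C (7, 3): covers {T, R, P, S} → 478
  Site D (11, 5): covers {R, S} → 48
  Site E (6, 4): covers {T, R, P, S} → 478
Maximum coverage at Site B: 878 active users.

Site B, covering 878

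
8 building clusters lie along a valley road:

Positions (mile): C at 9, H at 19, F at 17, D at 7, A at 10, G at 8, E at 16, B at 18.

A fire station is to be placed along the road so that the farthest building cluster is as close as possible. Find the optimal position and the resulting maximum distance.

The 1-center on a line is the midpoint of the two extreme points: leftmost at 7, rightmost at 19.
Optimal location = (7 + 19)/2 = 13; maximum distance = (19 − 7)/2 = 6.

location 13, max distance 6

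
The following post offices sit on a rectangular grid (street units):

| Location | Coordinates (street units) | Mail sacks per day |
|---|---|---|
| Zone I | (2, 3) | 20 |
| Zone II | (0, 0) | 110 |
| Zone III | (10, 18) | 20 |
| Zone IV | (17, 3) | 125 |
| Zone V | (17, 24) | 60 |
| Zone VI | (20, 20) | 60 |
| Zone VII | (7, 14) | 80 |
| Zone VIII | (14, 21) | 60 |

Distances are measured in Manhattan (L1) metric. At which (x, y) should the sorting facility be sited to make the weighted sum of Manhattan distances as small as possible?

(14, 14)

Manhattan distance separates: Σwᵢ(|x−xᵢ|+|y−yᵢ|) = Σwᵢ|x−xᵢ| + Σwᵢ|y−yᵢ|, so x and y are optimised independently as 1-D weighted medians.
Total weight W = 535; half = 267.5.
x-coordinate, sorted with cumulative weight:
  x=0 (Zone II, w=110) cum 110
  x=2 (Zone I, w=20) cum 130
  x=7 (Zone VII, w=80) cum 210
  x=10 (Zone III, w=20) cum 230
  x=14 (Zone VIII, w=60) cum 290  ← median
  x=17 (Zone IV, w=125) cum 415
  x=17 (Zone V, w=60) cum 475
  x=20 (Zone VI, w=60) cum 535
⇒ x* = 14
y-coordinate, sorted with cumulative weight:
  y=0 (Zone II, w=110) cum 110
  y=3 (Zone I, w=20) cum 130
  y=3 (Zone IV, w=125) cum 255
  y=14 (Zone VII, w=80) cum 335  ← median
  y=18 (Zone III, w=20) cum 355
  y=20 (Zone VI, w=60) cum 415
  y=21 (Zone VIII, w=60) cum 475
  y=24 (Zone V, w=60) cum 535
⇒ y* = 14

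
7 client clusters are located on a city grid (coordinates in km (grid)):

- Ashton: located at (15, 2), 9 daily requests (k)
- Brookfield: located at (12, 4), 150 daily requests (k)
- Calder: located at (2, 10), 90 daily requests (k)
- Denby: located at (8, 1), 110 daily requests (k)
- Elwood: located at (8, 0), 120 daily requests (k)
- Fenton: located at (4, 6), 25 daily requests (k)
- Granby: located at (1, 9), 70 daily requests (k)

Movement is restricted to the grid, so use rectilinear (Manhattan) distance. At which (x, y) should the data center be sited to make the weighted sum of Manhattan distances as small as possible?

(8, 4)

Manhattan distance separates: Σwᵢ(|x−xᵢ|+|y−yᵢ|) = Σwᵢ|x−xᵢ| + Σwᵢ|y−yᵢ|, so x and y are optimised independently as 1-D weighted medians.
Total weight W = 574; half = 287.
x-coordinate, sorted with cumulative weight:
  x=1 (Granby, w=70) cum 70
  x=2 (Calder, w=90) cum 160
  x=4 (Fenton, w=25) cum 185
  x=8 (Denby, w=110) cum 295  ← median
  x=8 (Elwood, w=120) cum 415
  x=12 (Brookfield, w=150) cum 565
  x=15 (Ashton, w=9) cum 574
⇒ x* = 8
y-coordinate, sorted with cumulative weight:
  y=0 (Elwood, w=120) cum 120
  y=1 (Denby, w=110) cum 230
  y=2 (Ashton, w=9) cum 239
  y=4 (Brookfield, w=150) cum 389  ← median
  y=6 (Fenton, w=25) cum 414
  y=9 (Granby, w=70) cum 484
  y=10 (Calder, w=90) cum 574
⇒ y* = 4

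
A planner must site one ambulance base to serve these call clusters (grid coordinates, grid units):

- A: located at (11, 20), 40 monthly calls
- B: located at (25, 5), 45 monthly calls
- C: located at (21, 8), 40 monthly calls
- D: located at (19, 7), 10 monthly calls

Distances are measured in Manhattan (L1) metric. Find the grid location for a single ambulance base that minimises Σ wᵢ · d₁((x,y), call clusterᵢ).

(21, 8)

Manhattan distance separates: Σwᵢ(|x−xᵢ|+|y−yᵢ|) = Σwᵢ|x−xᵢ| + Σwᵢ|y−yᵢ|, so x and y are optimised independently as 1-D weighted medians.
Total weight W = 135; half = 67.5.
x-coordinate, sorted with cumulative weight:
  x=11 (A, w=40) cum 40
  x=19 (D, w=10) cum 50
  x=21 (C, w=40) cum 90  ← median
  x=25 (B, w=45) cum 135
⇒ x* = 21
y-coordinate, sorted with cumulative weight:
  y=5 (B, w=45) cum 45
  y=7 (D, w=10) cum 55
  y=8 (C, w=40) cum 95  ← median
  y=20 (A, w=40) cum 135
⇒ y* = 8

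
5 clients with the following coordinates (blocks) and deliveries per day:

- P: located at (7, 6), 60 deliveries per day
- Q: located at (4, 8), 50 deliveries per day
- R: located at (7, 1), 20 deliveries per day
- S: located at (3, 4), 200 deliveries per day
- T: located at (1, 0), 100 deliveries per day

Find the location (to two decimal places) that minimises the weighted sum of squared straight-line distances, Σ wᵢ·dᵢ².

The minimiser of Σwᵢ‖p−pᵢ‖² is the weighted centroid p* = (Σwᵢpᵢ)/(Σwᵢ).
Σwᵢ = 430.
Σwᵢxᵢ = 60·7 + 50·4 + 20·7 + 200·3 + 100·1 = 1460.
Σwᵢyᵢ = 60·6 + 50·8 + 20·1 + 200·4 + 100·0 = 1580.
x* = 1460/430 = 3.40, y* = 1580/430 = 3.67.

(3.40, 3.67)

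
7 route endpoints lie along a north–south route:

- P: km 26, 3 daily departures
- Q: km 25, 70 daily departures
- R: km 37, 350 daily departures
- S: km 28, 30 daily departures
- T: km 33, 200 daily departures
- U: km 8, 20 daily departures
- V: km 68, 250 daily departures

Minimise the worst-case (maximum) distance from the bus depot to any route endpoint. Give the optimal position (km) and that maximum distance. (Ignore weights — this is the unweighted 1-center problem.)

The 1-center on a line is the midpoint of the two extreme points: leftmost at 8, rightmost at 68.
Optimal location = (8 + 68)/2 = 38; maximum distance = (68 − 8)/2 = 30.

location 38, max distance 30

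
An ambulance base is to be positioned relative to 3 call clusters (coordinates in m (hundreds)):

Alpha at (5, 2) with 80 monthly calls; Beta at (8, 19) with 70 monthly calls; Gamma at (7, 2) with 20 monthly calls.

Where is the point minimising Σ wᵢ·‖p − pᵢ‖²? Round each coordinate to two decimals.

The minimiser of Σwᵢ‖p−pᵢ‖² is the weighted centroid p* = (Σwᵢpᵢ)/(Σwᵢ).
Σwᵢ = 170.
Σwᵢxᵢ = 80·5 + 70·8 + 20·7 = 1100.
Σwᵢyᵢ = 80·2 + 70·19 + 20·2 = 1530.
x* = 1100/170 = 6.47, y* = 1530/170 = 9.00.

(6.47, 9.00)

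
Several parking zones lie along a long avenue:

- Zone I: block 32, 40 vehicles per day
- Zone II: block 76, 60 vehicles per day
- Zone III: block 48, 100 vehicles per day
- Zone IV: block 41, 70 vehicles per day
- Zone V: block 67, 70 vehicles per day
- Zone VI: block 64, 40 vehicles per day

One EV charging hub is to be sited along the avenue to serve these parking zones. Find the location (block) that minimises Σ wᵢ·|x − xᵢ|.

For a sum of weighted absolute distances on a line, the optimum is the weighted median (not the mean). Total weight W = 380; half-weight = 190.
Sort by position and accumulate weight:
  block 32 (Zone I, w=40) → cum 40
  block 41 (Zone IV, w=70) → cum 110
  block 48 (Zone III, w=100) → cum 210  ≥ 190 → median here
  block 64 (Zone VI, w=40) → cum 250
  block 67 (Zone V, w=70) → cum 320
  block 76 (Zone II, w=60) → cum 380
Optimal location: block 48.

x = 48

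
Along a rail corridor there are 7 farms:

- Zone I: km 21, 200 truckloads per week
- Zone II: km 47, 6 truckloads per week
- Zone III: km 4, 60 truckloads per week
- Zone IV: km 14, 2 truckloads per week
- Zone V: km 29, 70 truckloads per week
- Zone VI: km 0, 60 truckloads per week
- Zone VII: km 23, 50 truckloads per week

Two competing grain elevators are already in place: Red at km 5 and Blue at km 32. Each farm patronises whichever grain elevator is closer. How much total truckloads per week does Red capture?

122

The indifferent point is the midpoint (5+32)/2 = 18.5; farms left of it (closer to Red at 5) go to Red, those right go to Blue.
  Zone VI at 0 (w=60) → Red
  Zone III at 4 (w=60) → Red
  Zone IV at 14 (w=2) → Red
  Zone I at 21 (w=200) → Blue
  Zone VII at 23 (w=50) → Blue
  Zone V at 29 (w=70) → Blue
  Zone II at 47 (w=6) → Blue
Red captures 122; Blue captures 326.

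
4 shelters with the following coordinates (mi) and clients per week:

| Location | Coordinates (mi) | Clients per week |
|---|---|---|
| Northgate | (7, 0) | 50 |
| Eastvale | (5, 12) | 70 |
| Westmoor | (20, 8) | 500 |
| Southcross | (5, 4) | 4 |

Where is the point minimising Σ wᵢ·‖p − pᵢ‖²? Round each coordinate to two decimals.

The minimiser of Σwᵢ‖p−pᵢ‖² is the weighted centroid p* = (Σwᵢpᵢ)/(Σwᵢ).
Σwᵢ = 624.
Σwᵢxᵢ = 50·7 + 70·5 + 500·20 + 4·5 = 10720.
Σwᵢyᵢ = 50·0 + 70·12 + 500·8 + 4·4 = 4856.
x* = 10720/624 = 17.18, y* = 4856/624 = 7.78.

(17.18, 7.78)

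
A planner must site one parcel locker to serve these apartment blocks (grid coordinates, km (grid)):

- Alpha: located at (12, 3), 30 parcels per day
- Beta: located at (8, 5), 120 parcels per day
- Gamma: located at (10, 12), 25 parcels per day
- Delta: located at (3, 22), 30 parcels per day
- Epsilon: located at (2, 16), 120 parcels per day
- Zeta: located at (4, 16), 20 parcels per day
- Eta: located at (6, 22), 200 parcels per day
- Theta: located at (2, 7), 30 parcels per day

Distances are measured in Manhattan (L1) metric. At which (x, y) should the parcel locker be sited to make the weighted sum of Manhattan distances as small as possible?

(6, 16)

Manhattan distance separates: Σwᵢ(|x−xᵢ|+|y−yᵢ|) = Σwᵢ|x−xᵢ| + Σwᵢ|y−yᵢ|, so x and y are optimised independently as 1-D weighted medians.
Total weight W = 575; half = 287.5.
x-coordinate, sorted with cumulative weight:
  x=2 (Epsilon, w=120) cum 120
  x=2 (Theta, w=30) cum 150
  x=3 (Delta, w=30) cum 180
  x=4 (Zeta, w=20) cum 200
  x=6 (Eta, w=200) cum 400  ← median
  x=8 (Beta, w=120) cum 520
  x=10 (Gamma, w=25) cum 545
  x=12 (Alpha, w=30) cum 575
⇒ x* = 6
y-coordinate, sorted with cumulative weight:
  y=3 (Alpha, w=30) cum 30
  y=5 (Beta, w=120) cum 150
  y=7 (Theta, w=30) cum 180
  y=12 (Gamma, w=25) cum 205
  y=16 (Epsilon, w=120) cum 325  ← median
  y=16 (Zeta, w=20) cum 345
  y=22 (Delta, w=30) cum 375
  y=22 (Eta, w=200) cum 575
⇒ y* = 16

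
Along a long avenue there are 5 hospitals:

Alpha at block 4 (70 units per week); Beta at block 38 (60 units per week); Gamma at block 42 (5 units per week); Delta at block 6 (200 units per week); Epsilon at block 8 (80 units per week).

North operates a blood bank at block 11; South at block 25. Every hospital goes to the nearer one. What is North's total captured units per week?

The indifferent point is the midpoint (11+25)/2 = 18; hospitals left of it (closer to North at 11) go to North, those right go to South.
  Alpha at 4 (w=70) → North
  Delta at 6 (w=200) → North
  Epsilon at 8 (w=80) → North
  Beta at 38 (w=60) → South
  Gamma at 42 (w=5) → South
North captures 350; South captures 65.

350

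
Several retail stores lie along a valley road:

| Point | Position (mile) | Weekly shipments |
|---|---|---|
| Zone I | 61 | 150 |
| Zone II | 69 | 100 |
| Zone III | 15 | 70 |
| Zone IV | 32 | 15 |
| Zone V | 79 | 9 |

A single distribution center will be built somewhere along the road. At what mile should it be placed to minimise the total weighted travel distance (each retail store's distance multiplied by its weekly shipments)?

For a sum of weighted absolute distances on a line, the optimum is the weighted median (not the mean). Total weight W = 344; half-weight = 172.
Sort by position and accumulate weight:
  mile 15 (Zone III, w=70) → cum 70
  mile 32 (Zone IV, w=15) → cum 85
  mile 61 (Zone I, w=150) → cum 235  ≥ 172 → median here
  mile 69 (Zone II, w=100) → cum 335
  mile 79 (Zone V, w=9) → cum 344
Optimal location: mile 61.

x = 61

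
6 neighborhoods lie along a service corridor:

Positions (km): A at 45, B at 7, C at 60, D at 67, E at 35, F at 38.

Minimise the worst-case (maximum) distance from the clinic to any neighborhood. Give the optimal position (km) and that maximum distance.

The 1-center on a line is the midpoint of the two extreme points: leftmost at 7, rightmost at 67.
Optimal location = (7 + 67)/2 = 37; maximum distance = (67 − 7)/2 = 30.

location 37, max distance 30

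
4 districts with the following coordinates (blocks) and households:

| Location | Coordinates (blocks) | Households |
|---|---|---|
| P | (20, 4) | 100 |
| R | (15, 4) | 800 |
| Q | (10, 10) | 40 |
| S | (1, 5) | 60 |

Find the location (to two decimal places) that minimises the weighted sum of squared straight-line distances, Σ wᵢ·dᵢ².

(14.46, 4.30)

The minimiser of Σwᵢ‖p−pᵢ‖² is the weighted centroid p* = (Σwᵢpᵢ)/(Σwᵢ).
Σwᵢ = 1000.
Σwᵢxᵢ = 100·20 + 800·15 + 40·10 + 60·1 = 14460.
Σwᵢyᵢ = 100·4 + 800·4 + 40·10 + 60·5 = 4300.
x* = 14460/1000 = 14.46, y* = 4300/1000 = 4.30.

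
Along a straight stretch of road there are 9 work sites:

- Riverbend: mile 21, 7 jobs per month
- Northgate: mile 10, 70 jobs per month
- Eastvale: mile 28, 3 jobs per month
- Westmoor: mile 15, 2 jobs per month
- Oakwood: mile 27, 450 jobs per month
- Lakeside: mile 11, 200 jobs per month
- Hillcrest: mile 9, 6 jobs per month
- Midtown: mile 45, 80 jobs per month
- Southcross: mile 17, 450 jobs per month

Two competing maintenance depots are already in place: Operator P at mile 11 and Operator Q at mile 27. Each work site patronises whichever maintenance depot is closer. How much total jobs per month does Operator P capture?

The indifferent point is the midpoint (11+27)/2 = 19; work sites left of it (closer to Operator P at 11) go to Operator P, those right go to Operator Q.
  Hillcrest at 9 (w=6) → Operator P
  Northgate at 10 (w=70) → Operator P
  Lakeside at 11 (w=200) → Operator P
  Westmoor at 15 (w=2) → Operator P
  Southcross at 17 (w=450) → Operator P
  Riverbend at 21 (w=7) → Operator Q
  Oakwood at 27 (w=450) → Operator Q
  Eastvale at 28 (w=3) → Operator Q
  Midtown at 45 (w=80) → Operator Q
Operator P captures 728; Operator Q captures 540.

728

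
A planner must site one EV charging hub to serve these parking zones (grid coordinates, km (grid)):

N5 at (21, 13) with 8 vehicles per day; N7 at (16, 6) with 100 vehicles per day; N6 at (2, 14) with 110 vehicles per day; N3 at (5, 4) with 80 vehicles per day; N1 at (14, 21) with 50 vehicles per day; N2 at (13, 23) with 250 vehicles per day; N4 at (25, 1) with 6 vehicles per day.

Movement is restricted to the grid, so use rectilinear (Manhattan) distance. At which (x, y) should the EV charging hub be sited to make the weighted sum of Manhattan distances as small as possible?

Manhattan distance separates: Σwᵢ(|x−xᵢ|+|y−yᵢ|) = Σwᵢ|x−xᵢ| + Σwᵢ|y−yᵢ|, so x and y are optimised independently as 1-D weighted medians.
Total weight W = 604; half = 302.
x-coordinate, sorted with cumulative weight:
  x=2 (N6, w=110) cum 110
  x=5 (N3, w=80) cum 190
  x=13 (N2, w=250) cum 440  ← median
  x=14 (N1, w=50) cum 490
  x=16 (N7, w=100) cum 590
  x=21 (N5, w=8) cum 598
  x=25 (N4, w=6) cum 604
⇒ x* = 13
y-coordinate, sorted with cumulative weight:
  y=1 (N4, w=6) cum 6
  y=4 (N3, w=80) cum 86
  y=6 (N7, w=100) cum 186
  y=13 (N5, w=8) cum 194
  y=14 (N6, w=110) cum 304  ← median
  y=21 (N1, w=50) cum 354
  y=23 (N2, w=250) cum 604
⇒ y* = 14

(13, 14)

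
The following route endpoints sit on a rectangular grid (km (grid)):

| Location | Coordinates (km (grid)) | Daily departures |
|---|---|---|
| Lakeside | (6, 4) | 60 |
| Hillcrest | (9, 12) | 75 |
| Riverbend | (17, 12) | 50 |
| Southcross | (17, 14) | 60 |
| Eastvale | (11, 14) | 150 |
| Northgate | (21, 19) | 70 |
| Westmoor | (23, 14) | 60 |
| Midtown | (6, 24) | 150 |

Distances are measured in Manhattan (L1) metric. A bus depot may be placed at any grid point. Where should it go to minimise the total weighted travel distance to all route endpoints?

(11, 14)

Manhattan distance separates: Σwᵢ(|x−xᵢ|+|y−yᵢ|) = Σwᵢ|x−xᵢ| + Σwᵢ|y−yᵢ|, so x and y are optimised independently as 1-D weighted medians.
Total weight W = 675; half = 337.5.
x-coordinate, sorted with cumulative weight:
  x=6 (Lakeside, w=60) cum 60
  x=6 (Midtown, w=150) cum 210
  x=9 (Hillcrest, w=75) cum 285
  x=11 (Eastvale, w=150) cum 435  ← median
  x=17 (Riverbend, w=50) cum 485
  x=17 (Southcross, w=60) cum 545
  x=21 (Northgate, w=70) cum 615
  x=23 (Westmoor, w=60) cum 675
⇒ x* = 11
y-coordinate, sorted with cumulative weight:
  y=4 (Lakeside, w=60) cum 60
  y=12 (Hillcrest, w=75) cum 135
  y=12 (Riverbend, w=50) cum 185
  y=14 (Southcross, w=60) cum 245
  y=14 (Eastvale, w=150) cum 395  ← median
  y=14 (Westmoor, w=60) cum 455
  y=19 (Northgate, w=70) cum 525
  y=24 (Midtown, w=150) cum 675
⇒ y* = 14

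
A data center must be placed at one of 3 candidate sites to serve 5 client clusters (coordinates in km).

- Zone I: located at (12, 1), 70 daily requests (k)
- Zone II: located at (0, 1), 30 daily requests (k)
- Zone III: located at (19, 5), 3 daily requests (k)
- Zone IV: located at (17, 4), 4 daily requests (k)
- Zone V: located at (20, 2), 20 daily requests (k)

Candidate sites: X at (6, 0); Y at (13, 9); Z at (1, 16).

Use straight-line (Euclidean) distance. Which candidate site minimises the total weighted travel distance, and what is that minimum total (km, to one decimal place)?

Total weighted distance at each candidate:
  X (6, 0): total = 979.7
  Y (13, 9): total = 1267.5
  Z (1, 16): total = 2368.4
Minimum is at X with total 979.7 km.

X, total 979.7 km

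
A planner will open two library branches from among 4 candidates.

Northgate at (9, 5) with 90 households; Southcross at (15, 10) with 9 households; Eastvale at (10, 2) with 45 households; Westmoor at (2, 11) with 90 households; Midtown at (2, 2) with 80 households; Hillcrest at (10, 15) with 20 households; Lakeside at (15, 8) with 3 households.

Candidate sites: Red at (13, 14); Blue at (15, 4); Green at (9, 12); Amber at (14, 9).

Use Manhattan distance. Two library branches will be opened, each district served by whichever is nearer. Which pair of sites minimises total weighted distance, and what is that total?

{Blue, Green}, total 3011

Evaluate every pair (each demand assigned to the nearer of the two):
  {Blue, Green}: total = 3011
  {Green, Amber}: total = 3309
  {Red, Green}: total = 3363
  {Red, Blue}: total = 3551
  {Blue, Amber}: total = 3629
  {Red, Amber}: total = 4189
Best pair: {Blue, Green} with total 3011.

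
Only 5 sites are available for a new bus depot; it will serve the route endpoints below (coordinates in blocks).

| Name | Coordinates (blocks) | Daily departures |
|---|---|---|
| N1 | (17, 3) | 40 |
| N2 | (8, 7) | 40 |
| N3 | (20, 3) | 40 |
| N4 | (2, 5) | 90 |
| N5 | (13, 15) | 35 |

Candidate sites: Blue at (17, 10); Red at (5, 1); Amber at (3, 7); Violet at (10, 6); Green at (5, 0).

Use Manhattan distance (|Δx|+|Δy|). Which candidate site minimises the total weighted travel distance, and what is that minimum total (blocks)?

Violet, total 2270 blocks

Total weighted distance at each candidate:
  Blue (17, 10): total = 3275
  Red (5, 1): total = 3000
  Amber (3, 7): total = 2660
  Violet (10, 6): total = 2270
  Green (5, 0): total = 3245
Minimum is at Violet with total 2270 blocks.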